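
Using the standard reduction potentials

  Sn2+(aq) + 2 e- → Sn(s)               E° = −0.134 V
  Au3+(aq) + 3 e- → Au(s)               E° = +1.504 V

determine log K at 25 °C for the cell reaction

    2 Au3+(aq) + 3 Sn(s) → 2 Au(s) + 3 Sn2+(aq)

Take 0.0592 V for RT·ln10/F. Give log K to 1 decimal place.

The Au³⁺/Au couple is reduced (cathode); E°cell = +1.504 − (−0.134) = +1.638 V with n = 6.
At equilibrium E = 0, so log K = nE°cell / 0.0592 = (6)(+1.638) / 0.0592 = 166.0.

log K = 166.0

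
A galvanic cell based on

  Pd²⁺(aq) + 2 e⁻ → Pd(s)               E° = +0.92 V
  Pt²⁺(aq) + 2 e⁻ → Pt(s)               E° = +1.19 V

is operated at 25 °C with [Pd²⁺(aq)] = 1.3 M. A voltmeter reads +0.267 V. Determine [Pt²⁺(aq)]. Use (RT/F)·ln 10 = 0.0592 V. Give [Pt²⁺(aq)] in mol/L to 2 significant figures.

The Pt²⁺/Pt couple has the larger reduction potential, so it is the cathode: E°cell = +1.19 − (+0.92) = +0.27 V and n = 2.
Since E = E° − (0.0592/n)·log Q, log Q = n(E° − E)/0.0592 = 0.101.
For Pt²⁺(aq) + Pd(s) → Pt(s) + Pd²⁺(aq), the reaction quotient is Q = [Pd²⁺(aq)] / [Pt²⁺(aq)].
Substituting the known concentrations and solving, log [Pt²⁺(aq)] = 0.013 and [Pt²⁺(aq)] = 1.0 M.

1.0 M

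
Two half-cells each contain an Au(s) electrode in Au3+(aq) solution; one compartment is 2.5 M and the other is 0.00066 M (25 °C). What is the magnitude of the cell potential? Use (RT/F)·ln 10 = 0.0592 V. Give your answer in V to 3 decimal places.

For a concentration cell E°cell = 0, since both electrodes use the same couple.
The compartment with the higher Au3+(aq) concentration (2.5 M) acts as the cathode; ions are reduced there and produced at the dilute (0.00066 M) anode.
With n = 3, Ecell = −(0.0592/3)·log([dilute]/[conc]) = −(0.0592/3)·log(0.00066/2.5) = +0.071 V.

0.071 V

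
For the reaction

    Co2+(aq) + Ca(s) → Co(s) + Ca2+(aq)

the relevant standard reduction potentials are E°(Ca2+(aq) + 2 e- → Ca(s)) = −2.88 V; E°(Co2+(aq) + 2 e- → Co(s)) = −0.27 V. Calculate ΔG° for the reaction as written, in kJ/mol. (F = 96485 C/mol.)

In the reaction as written Co2+(aq) is reduced, so the Co²⁺/Co couple is the cathode and Ca²⁺/Ca is the anode.
E°cell = −0.27 − (−2.88) = +2.61 V; balancing electrons gives n = 2.
ΔG° = −nFE°cell = −(2)(96485)(+2.61) J/mol = −504 kJ/mol.

−504 kJ/mol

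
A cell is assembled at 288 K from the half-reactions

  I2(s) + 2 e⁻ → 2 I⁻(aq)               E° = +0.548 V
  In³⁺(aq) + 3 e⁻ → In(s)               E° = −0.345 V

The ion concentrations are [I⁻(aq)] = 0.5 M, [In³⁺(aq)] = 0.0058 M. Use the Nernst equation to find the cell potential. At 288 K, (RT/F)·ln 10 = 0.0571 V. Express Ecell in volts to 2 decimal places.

Since E°(I₂/I⁻) > E°(In³⁺/In), I₂/I⁻ serves as the cathode.
E°cell = E°cat − E°an = +0.548 − (−0.345) = +0.893 V; n = 6.
Balancing gives 3 I2(s) + 2 In(s) → 6 I⁻(aq) + 2 In³⁺(aq); hence Q = [I⁻(aq)]^6·[In³⁺(aq)]^2 = 5.26×10^−7 (log Q = −6.279).
By the Nernst equation, E = +0.893 − (0.0571/6)·(−6.279) = +0.95 V.

+0.95 V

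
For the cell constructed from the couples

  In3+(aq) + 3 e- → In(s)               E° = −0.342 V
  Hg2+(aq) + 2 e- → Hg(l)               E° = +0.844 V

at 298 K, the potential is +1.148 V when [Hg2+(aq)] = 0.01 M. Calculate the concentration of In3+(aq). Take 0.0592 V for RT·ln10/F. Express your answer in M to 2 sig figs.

0.084 M

The Hg²⁺/Hg couple has the larger reduction potential, so it is the cathode: E°cell = +0.844 − (−0.342) = +1.186 V and n = 6.
Since E = E° − (0.0592/n)·log Q, log Q = n(E° − E)/0.0592 = 3.851.
Balancing electrons gives 3 Hg2+(aq) + 2 In(s) → 3 Hg(l) + 2 In3+(aq); thus Q = [In3+(aq)]^2 / [Hg2+(aq)]^3.
Isolating [In3+(aq)] in Q = 10^{3.851} yields log [In3+(aq)] = −1.075, i.e. 0.084 M.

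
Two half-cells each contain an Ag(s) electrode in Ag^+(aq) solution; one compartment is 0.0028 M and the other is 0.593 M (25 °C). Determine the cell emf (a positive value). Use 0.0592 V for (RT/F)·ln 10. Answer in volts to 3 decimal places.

0.138 V

For a concentration cell E°cell = 0, since both electrodes use the same couple.
The compartment with the higher Ag^+(aq) concentration (0.593 M) acts as the cathode; ions are reduced there and produced at the dilute (0.0028 M) anode.
With n = 1, Ecell = −(0.0592/1)·log([dilute]/[conc]) = −(0.0592/1)·log(0.0028/0.593) = +0.138 V.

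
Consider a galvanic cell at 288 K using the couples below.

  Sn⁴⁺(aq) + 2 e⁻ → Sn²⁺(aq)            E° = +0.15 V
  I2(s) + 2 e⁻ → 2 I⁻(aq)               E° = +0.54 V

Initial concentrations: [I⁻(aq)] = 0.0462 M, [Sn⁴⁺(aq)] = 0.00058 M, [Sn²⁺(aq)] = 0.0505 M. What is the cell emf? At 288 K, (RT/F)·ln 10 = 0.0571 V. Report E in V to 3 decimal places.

+0.522 V

Since E°(I₂/I⁻) > E°(Sn⁴⁺/Sn²⁺), I₂/I⁻ serves as the cathode.
The standard potential is +0.54 − (+0.15) = +0.39 V and the balanced reaction transfers n = 2 electrons.
Balancing gives I2(s) + Sn²⁺(aq) → 2 I⁻(aq) + Sn⁴⁺(aq); hence Q = ([I⁻(aq)]^2·[Sn⁴⁺(aq)]) / [Sn²⁺(aq)] = 2.45×10^−5 (log Q = −4.611).
Applying E = E° − (RT ln10/nF)·log Q gives +0.39 − (0.0571/2)(−4.611) = +0.522 V.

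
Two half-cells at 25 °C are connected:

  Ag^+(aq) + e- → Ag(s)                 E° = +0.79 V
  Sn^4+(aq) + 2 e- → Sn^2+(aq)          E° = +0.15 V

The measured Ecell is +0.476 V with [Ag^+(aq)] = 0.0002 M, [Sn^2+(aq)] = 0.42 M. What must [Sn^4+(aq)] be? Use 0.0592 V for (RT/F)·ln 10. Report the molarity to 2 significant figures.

0.0058 M

The Ag⁺/Ag couple has the larger reduction potential, so it is the cathode: E°cell = +0.79 − (+0.15) = +0.64 V and n = 2.
Since E = E° − (0.0592/n)·log Q, log Q = n(E° − E)/0.0592 = 5.541.
The balanced reaction is 2 Ag^+(aq) + Sn^2+(aq) → 2 Ag(s) + Sn^4+(aq), so Q = [Sn^4+(aq)] / ([Ag^+(aq)]^2·[Sn^2+(aq)]).
Substituting the known concentrations and solving, log [Sn^4+(aq)] = −2.234 and [Sn^4+(aq)] = 0.0058 M.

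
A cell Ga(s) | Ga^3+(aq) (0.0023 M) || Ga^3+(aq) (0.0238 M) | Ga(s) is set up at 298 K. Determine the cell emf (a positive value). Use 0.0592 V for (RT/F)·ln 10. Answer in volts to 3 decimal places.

0.020 V

For a concentration cell E°cell = 0, since both electrodes use the same couple.
The compartment with the higher Ga^3+(aq) concentration (0.0238 M) acts as the cathode; ions are reduced there and produced at the dilute (0.0023 M) anode.
With n = 3, Ecell = −(0.0592/3)·log([dilute]/[conc]) = −(0.0592/3)·log(0.0023/0.0238) = +0.020 V.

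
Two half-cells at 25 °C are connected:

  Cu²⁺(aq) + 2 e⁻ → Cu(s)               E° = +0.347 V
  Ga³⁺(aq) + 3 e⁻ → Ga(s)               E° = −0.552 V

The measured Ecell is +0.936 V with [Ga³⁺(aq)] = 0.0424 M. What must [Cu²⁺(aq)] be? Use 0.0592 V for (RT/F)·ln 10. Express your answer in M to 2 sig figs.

The Cu²⁺/Cu couple has the larger reduction potential, so it is the cathode: E°cell = +0.347 − (−0.552) = +0.899 V and n = 6.
Rearranging E = E° − (0.0592/n)·log Q gives log Q = 6(+0.899 − (+0.936))/0.0592 = −3.750.
Balancing electrons gives 3 Cu²⁺(aq) + 2 Ga(s) → 3 Cu(s) + 2 Ga³⁺(aq); thus Q = [Ga³⁺(aq)]^2 / [Cu²⁺(aq)]^3.
Solving for the unknown gives log [Cu²⁺(aq)] = 0.335, so [Cu²⁺(aq)] ≈ 2.2 M.

2.2 M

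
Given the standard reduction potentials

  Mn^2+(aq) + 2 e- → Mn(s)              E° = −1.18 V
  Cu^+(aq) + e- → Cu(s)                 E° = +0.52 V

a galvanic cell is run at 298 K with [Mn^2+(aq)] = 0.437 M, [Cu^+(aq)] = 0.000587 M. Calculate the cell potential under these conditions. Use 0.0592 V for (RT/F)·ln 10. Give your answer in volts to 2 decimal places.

The Cu⁺/Cu couple has the more positive E°, so it is the cathode; Mn²⁺/Mn is the anode.
E°cell = +0.52 − (−1.18) = +1.70 V, with n = 2 electrons transferred.
The balanced reaction is 2 Cu^+(aq) + Mn(s) → 2 Cu(s) + Mn^2+(aq), so Q = [Mn^2+(aq)] / [Cu^+(aq)]^2 = 1.27×10^6 and log Q = 6.103.
E = E° − (0.0592/n)·log Q = +1.70 − (0.0592/2)(6.103) = +1.52 V.

+1.52 V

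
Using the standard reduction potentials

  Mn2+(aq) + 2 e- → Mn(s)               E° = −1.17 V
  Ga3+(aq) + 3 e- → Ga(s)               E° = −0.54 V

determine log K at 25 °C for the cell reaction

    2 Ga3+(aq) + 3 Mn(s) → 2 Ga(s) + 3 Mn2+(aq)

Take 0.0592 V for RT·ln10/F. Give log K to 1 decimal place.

The Ga³⁺/Ga couple is reduced (cathode); E°cell = −0.54 − (−1.17) = +0.63 V with n = 6.
At equilibrium E = 0, so log K = nE°cell / 0.0592 = (6)(+0.63) / 0.0592 = 63.9.

log K = 63.9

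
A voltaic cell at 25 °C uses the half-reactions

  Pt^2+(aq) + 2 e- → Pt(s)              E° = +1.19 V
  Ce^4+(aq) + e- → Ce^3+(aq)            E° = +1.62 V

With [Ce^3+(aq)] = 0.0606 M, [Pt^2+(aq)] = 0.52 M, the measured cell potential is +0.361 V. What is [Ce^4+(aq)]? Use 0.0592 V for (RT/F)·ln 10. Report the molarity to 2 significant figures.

0.0030 M

With Ce⁴⁺/Ce³⁺ at the cathode and Pt²⁺/Pt at the anode, E°cell = +1.62 − (+1.19) = +0.43 V (n = 2).
Since E = E° − (0.0592/n)·log Q, log Q = n(E° − E)/0.0592 = 2.331.
The balanced reaction is 2 Ce^4+(aq) + Pt(s) → 2 Ce^3+(aq) + Pt^2+(aq), so Q = ([Ce^3+(aq)]^2·[Pt^2+(aq)]) / [Ce^4+(aq)]^2.
Solving for the unknown gives log [Ce^4+(aq)] = −2.525, so [Ce^4+(aq)] ≈ 0.0030 M.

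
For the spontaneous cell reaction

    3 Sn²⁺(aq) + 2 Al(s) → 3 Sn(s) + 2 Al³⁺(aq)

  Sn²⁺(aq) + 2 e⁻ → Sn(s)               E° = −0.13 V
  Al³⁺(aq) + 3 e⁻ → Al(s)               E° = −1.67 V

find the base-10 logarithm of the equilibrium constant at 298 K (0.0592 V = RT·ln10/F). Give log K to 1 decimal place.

The Sn²⁺/Sn couple is reduced (cathode); E°cell = −0.13 − (−1.67) = +1.54 V with n = 6.
At equilibrium E = 0, so log K = nE°cell / 0.0592 = (6)(+1.54) / 0.0592 = 156.1.

log K = 156.1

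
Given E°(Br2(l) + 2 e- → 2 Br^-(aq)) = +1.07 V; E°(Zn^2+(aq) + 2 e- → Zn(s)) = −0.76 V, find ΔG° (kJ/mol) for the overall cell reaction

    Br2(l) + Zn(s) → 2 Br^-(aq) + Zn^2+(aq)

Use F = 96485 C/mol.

In the reaction as written Br2(l) is reduced, so the Br₂/Br⁻ couple is the cathode and Zn²⁺/Zn is the anode.
E°cell = +1.07 − (−0.76) = +1.83 V; balancing electrons gives n = 2.
ΔG° = −nFE°cell = −(2)(96485)(+1.83) J/mol = −353 kJ/mol.

−353 kJ/mol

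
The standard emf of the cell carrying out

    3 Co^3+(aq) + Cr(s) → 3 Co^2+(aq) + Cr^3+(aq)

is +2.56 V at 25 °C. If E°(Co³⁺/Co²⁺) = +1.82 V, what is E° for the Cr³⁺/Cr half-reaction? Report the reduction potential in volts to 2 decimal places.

−0.74 V

In the reaction as written the Co³⁺/Co²⁺ couple is reduced (cathode) and Cr³⁺/Cr is oxidized (anode), so E°cell = E°(Co³⁺/Co²⁺) − E°(Cr³⁺/Cr).
E°(Cr³⁺/Cr) = E°(cathode) − E°cell = +1.82 − (+2.56) = −0.74 V.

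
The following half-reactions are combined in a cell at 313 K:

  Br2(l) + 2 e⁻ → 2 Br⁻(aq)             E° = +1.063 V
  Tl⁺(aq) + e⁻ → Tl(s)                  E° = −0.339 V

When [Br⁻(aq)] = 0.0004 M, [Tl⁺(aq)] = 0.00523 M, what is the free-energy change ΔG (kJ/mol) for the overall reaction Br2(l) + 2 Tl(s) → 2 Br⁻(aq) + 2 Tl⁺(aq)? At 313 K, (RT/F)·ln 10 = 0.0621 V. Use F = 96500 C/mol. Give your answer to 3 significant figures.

With Br₂/Br⁻ reduced at the cathode, E°cell = +1.063 − (−0.339) = +1.402 V and n = 2.
The reaction quotient is [Br⁻(aq)]^2·[Tl⁺(aq)]^2 = 4.38×10^−12; by Nernst, E = +1.402 − (0.0621/2)(−11.359) = +1.7547 V.
Then ΔG = −nFE = −2 × 96500 × +1.7547 J/mol = −339 kJ/mol.

−339 kJ/mol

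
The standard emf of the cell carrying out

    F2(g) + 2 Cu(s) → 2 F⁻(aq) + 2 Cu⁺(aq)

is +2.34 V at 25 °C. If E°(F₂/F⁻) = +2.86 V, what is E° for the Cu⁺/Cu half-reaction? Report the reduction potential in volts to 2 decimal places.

In the reaction as written the F₂/F⁻ couple is reduced (cathode) and Cu⁺/Cu is oxidized (anode), so E°cell = E°(F₂/F⁻) − E°(Cu⁺/Cu).
E°(Cu⁺/Cu) = E°(cathode) − E°cell = +2.86 − (+2.34) = +0.52 V.

+0.52 V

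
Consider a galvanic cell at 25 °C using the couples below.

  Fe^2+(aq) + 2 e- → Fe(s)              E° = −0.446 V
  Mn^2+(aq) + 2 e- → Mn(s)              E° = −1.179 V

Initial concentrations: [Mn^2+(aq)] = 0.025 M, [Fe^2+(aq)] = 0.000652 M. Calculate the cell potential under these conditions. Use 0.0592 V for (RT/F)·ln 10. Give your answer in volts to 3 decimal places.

+0.686 V

Fe²⁺/Fe is reduced (cathode, E° = −0.446 V) and Mn²⁺/Mn is oxidized (anode).
The standard potential is −0.446 − (−1.179) = +0.733 V and the balanced reaction transfers n = 2 electrons.
The balanced reaction is Fe^2+(aq) + Mn(s) → Fe(s) + Mn^2+(aq), so Q = [Mn^2+(aq)] / [Fe^2+(aq)] = 38.3 and log Q = 1.584.
Applying E = E° − (RT ln10/nF)·log Q gives +0.733 − (0.0592/2)(1.584) = +0.686 V.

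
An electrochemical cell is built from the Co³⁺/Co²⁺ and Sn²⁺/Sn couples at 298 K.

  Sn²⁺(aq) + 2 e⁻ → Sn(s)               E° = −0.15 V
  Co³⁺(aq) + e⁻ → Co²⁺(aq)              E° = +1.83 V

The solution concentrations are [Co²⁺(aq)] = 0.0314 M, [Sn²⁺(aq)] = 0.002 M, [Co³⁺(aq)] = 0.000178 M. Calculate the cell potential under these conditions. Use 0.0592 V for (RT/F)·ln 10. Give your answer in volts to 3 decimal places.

The Co³⁺/Co²⁺ couple has the more positive E°, so it is the cathode; Sn²⁺/Sn is the anode.
The standard potential is +1.83 − (−0.15) = +1.98 V and the balanced reaction transfers n = 2 electrons.
For the overall reaction 2 Co³⁺(aq) + Sn(s) → 2 Co²⁺(aq) + Sn²⁺(aq), Q = ([Co²⁺(aq)]^2·[Sn²⁺(aq)]) / [Co³⁺(aq)]^2 = 62.2, giving log Q = 1.794.
By the Nernst equation, E = +1.98 − (0.0592/2)·(1.794) = +1.927 V.

+1.927 V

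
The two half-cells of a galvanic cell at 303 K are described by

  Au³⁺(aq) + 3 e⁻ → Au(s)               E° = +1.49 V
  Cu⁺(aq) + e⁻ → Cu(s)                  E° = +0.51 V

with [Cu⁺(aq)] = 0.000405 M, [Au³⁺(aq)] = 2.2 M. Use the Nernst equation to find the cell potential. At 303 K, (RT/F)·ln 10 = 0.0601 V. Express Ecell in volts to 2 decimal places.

Au³⁺/Au is reduced (cathode, E° = +1.49 V) and Cu⁺/Cu is oxidized (anode).
The standard potential is +1.49 − (+0.51) = +0.98 V and the balanced reaction transfers n = 3 electrons.
Balancing gives Au³⁺(aq) + 3 Cu(s) → Au(s) + 3 Cu⁺(aq); hence Q = [Cu⁺(aq)]^3 / [Au³⁺(aq)] = 3.02×10^−11 (log Q = −10.520).
E = E° − (0.0601/n)·log Q = +0.98 − (0.0601/3)(−10.520) = +1.19 V.

+1.19 V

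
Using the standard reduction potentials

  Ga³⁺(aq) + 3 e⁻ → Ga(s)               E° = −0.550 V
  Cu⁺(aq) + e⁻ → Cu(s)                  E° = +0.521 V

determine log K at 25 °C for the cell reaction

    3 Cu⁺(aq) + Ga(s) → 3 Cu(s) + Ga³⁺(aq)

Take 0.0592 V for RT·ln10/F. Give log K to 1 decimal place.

log K = 54.3

The Cu⁺/Cu couple is reduced (cathode); E°cell = +0.521 − (−0.550) = +1.071 V with n = 3.
At equilibrium E = 0, so log K = nE°cell / 0.0592 = (3)(+1.071) / 0.0592 = 54.3.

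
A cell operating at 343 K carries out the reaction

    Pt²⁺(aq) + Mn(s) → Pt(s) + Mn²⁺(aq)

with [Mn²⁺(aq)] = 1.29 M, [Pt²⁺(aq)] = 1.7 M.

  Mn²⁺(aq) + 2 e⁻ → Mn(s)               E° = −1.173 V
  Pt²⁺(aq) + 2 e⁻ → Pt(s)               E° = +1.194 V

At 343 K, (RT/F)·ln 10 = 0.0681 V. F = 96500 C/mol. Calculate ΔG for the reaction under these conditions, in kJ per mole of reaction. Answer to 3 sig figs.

With Pt²⁺/Pt reduced at the cathode, E°cell = +1.194 − (−1.173) = +2.367 V and n = 2.
The reaction quotient is [Mn²⁺(aq)] / [Pt²⁺(aq)] = 0.759; by Nernst, E = +2.367 − (0.0681/2)(−0.120) = +2.3711 V.
Then ΔG = −nFE = −2 × 96500 × +2.3711 J/mol = −458 kJ/mol.

−458 kJ/mol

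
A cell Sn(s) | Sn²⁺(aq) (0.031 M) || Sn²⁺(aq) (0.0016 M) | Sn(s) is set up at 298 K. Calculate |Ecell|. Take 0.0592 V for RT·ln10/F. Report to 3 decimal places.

For a concentration cell E°cell = 0, since both electrodes use the same couple.
The compartment with the higher Sn²⁺(aq) concentration (0.031 M) acts as the cathode; ions are reduced there and produced at the dilute (0.0016 M) anode.
With n = 2, Ecell = −(0.0592/2)·log([dilute]/[conc]) = −(0.0592/2)·log(0.0016/0.031) = +0.038 V.

0.038 V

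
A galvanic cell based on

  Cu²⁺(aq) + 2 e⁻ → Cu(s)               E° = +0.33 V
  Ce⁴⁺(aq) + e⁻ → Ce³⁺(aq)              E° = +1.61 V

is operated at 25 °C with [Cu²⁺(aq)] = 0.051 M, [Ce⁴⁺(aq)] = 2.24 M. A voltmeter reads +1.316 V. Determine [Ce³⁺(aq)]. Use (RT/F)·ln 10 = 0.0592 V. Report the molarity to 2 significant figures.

Ce⁴⁺/Ce³⁺ is the cathode (higher E°); E°cell = +1.61 − (+0.33) = +1.28 V with n = 2.
Since E = E° − (0.0592/n)·log Q, log Q = n(E° − E)/0.0592 = −1.216.
Balancing electrons gives 2 Ce⁴⁺(aq) + Cu(s) → 2 Ce³⁺(aq) + Cu²⁺(aq); thus Q = ([Ce³⁺(aq)]^2·[Cu²⁺(aq)]) / [Ce⁴⁺(aq)]^2.
Solving for the unknown gives log [Ce³⁺(aq)] = 0.388, so [Ce³⁺(aq)] ≈ 2.4 M.

2.4 M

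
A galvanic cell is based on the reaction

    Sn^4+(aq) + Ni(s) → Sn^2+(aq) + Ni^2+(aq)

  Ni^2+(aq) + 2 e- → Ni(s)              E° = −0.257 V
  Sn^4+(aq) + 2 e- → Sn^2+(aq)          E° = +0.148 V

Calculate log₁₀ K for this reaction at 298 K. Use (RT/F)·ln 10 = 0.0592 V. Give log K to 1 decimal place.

log K = 13.7

The Sn⁴⁺/Sn²⁺ couple is reduced (cathode); E°cell = +0.148 − (−0.257) = +0.405 V with n = 2.
At equilibrium E = 0, so log K = nE°cell / 0.0592 = (2)(+0.405) / 0.0592 = 13.7.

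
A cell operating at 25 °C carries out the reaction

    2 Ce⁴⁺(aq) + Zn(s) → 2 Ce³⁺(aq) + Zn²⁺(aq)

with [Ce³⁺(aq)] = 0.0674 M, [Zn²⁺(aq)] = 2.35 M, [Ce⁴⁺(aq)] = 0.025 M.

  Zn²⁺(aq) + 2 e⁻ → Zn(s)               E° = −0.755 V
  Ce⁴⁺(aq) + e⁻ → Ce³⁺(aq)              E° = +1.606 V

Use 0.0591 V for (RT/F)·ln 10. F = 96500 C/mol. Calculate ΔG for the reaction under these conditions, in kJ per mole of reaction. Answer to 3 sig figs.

−449 kJ/mol

The standard cell potential is +1.606 − (−0.755) = +2.361 V, with n = 2 electrons in the balanced equation.
The reaction quotient is ([Ce³⁺(aq)]^2·[Zn²⁺(aq)]) / [Ce⁴⁺(aq)]^2 = 17.1; by Nernst, E = +2.361 − (0.0591/2)(1.233) = +2.3246 V.
Finally ΔG = −nFE = −(2)(96500 C/mol)(+2.3246 V) = −449 kJ/mol.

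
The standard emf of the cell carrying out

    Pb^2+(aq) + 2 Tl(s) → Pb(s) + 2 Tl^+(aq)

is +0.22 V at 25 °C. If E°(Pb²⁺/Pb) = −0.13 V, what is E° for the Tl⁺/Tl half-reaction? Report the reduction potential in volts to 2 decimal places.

−0.35 V

In the reaction as written the Pb²⁺/Pb couple is reduced (cathode) and Tl⁺/Tl is oxidized (anode), so E°cell = E°(Pb²⁺/Pb) − E°(Tl⁺/Tl).
E°(Tl⁺/Tl) = E°(cathode) − E°cell = −0.13 − (+0.22) = −0.35 V.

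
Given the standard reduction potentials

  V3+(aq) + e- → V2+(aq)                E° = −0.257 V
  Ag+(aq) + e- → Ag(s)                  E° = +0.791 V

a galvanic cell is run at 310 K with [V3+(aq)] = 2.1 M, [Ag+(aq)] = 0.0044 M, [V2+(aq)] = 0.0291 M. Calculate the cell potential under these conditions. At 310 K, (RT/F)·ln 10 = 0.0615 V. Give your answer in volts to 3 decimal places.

Since E°(Ag⁺/Ag) > E°(V³⁺/V²⁺), Ag⁺/Ag serves as the cathode.
E°cell = E°cat − E°an = +0.791 − (−0.257) = +1.048 V; n = 1.
Balancing gives Ag+(aq) + V2+(aq) → Ag(s) + V3+(aq); hence Q = [V3+(aq)] / ([Ag+(aq)]·[V2+(aq)]) = 1.64×10^4 (log Q = 4.215).
E = E° − (0.0615/n)·log Q = +1.048 − (0.0615/1)(4.215) = +0.789 V.

+0.789 V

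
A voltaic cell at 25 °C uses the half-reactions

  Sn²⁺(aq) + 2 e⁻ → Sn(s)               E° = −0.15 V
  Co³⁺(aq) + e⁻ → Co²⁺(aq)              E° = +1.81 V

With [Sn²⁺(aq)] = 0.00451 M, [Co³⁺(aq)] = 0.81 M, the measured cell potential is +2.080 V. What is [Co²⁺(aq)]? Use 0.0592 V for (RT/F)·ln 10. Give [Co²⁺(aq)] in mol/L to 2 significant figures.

The Co³⁺/Co²⁺ couple has the larger reduction potential, so it is the cathode: E°cell = +1.81 − (−0.15) = +1.96 V and n = 2.
Rearranging E = E° − (0.0592/n)·log Q gives log Q = 2(+1.96 − (+2.080))/0.0592 = −4.054.
For 2 Co³⁺(aq) + Sn(s) → 2 Co²⁺(aq) + Sn²⁺(aq), the reaction quotient is Q = ([Co²⁺(aq)]^2·[Sn²⁺(aq)]) / [Co³⁺(aq)]^2.
Substituting the known concentrations and solving, log [Co²⁺(aq)] = −0.946 and [Co²⁺(aq)] = 0.11 M.

0.11 M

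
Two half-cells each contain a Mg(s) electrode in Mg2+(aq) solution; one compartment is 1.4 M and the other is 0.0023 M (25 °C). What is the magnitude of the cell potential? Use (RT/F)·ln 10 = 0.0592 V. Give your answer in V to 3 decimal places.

0.082 V

For a concentration cell E°cell = 0, since both electrodes use the same couple.
The compartment with the higher Mg2+(aq) concentration (1.4 M) acts as the cathode; ions are reduced there and produced at the dilute (0.0023 M) anode.
With n = 2, Ecell = −(0.0592/2)·log([dilute]/[conc]) = −(0.0592/2)·log(0.0023/1.4) = +0.082 V.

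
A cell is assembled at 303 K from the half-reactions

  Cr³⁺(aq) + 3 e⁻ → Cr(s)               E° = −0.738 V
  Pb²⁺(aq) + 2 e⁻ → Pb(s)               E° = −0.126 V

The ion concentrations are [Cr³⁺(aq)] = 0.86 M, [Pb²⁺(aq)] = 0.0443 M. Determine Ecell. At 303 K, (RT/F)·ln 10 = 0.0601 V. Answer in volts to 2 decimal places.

+0.57 V

Since E°(Pb²⁺/Pb) > E°(Cr³⁺/Cr), Pb²⁺/Pb serves as the cathode.
E°cell = −0.126 − (−0.738) = +0.612 V, with n = 6 electrons transferred.
Balancing gives 3 Pb²⁺(aq) + 2 Cr(s) → 3 Pb(s) + 2 Cr³⁺(aq); hence Q = [Cr³⁺(aq)]^2 / [Pb²⁺(aq)]^3 = 8.51×10^3 (log Q = 3.930).
Applying E = E° − (RT ln10/nF)·log Q gives +0.612 − (0.0601/6)(3.930) = +0.57 V.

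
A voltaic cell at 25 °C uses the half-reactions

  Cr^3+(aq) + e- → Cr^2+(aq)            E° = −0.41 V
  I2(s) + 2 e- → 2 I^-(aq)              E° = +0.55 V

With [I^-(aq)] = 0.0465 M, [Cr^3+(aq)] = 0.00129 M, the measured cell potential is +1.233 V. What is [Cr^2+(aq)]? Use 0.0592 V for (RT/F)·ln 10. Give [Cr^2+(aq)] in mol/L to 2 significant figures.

I₂/I⁻ is the cathode (higher E°); E°cell = +0.55 − (−0.41) = +0.96 V with n = 2.
Since E = E° − (0.0592/n)·log Q, log Q = n(E° − E)/0.0592 = −9.223.
For I2(s) + 2 Cr^2+(aq) → 2 I^-(aq) + 2 Cr^3+(aq), the reaction quotient is Q = ([I^-(aq)]^2·[Cr^3+(aq)]^2) / [Cr^2+(aq)]^2.
Solving for the unknown gives log [Cr^2+(aq)] = 0.390, so [Cr^2+(aq)] ≈ 2.5 M.

2.5 M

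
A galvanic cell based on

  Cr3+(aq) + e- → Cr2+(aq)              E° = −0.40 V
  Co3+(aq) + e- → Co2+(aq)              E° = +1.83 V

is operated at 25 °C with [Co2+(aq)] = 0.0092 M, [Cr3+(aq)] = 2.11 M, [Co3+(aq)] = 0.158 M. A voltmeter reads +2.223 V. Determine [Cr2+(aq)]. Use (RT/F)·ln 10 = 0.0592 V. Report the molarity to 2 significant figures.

With Co³⁺/Co²⁺ at the cathode and Cr³⁺/Cr²⁺ at the anode, E°cell = +1.83 − (−0.40) = +2.23 V (n = 1).
Since E = E° − (0.0592/n)·log Q, log Q = n(E° − E)/0.0592 = 0.118.
For Co3+(aq) + Cr2+(aq) → Co2+(aq) + Cr3+(aq), the reaction quotient is Q = ([Co2+(aq)]·[Cr3+(aq)]) / ([Co3+(aq)]·[Cr2+(aq)]).
Solving for the unknown gives log [Cr2+(aq)] = −1.029, so [Cr2+(aq)] ≈ 0.094 M.

0.094 M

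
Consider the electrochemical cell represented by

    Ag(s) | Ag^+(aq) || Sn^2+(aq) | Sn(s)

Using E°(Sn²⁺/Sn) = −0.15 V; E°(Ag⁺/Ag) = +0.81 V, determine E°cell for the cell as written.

−0.96 V

By convention the left-hand electrode in cell notation is the anode (oxidation) and the right-hand electrode is the cathode (reduction).
E°cell = E°(right) − E°(left) = −0.15 − (+0.81) = −0.96 V.
The negative sign shows that, as written, the cell would require an external voltage to drive the reaction.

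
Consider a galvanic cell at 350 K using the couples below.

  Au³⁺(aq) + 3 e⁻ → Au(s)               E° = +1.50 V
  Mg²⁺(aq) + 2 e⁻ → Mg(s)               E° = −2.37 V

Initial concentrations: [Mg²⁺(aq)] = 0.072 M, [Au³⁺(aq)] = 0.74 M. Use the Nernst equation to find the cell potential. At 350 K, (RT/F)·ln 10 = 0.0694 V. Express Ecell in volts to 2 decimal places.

Au³⁺/Au is reduced (cathode, E° = +1.50 V) and Mg²⁺/Mg is oxidized (anode).
E°cell = E°cat − E°an = +1.50 − (−2.37) = +3.87 V; n = 6.
The balanced reaction is 2 Au³⁺(aq) + 3 Mg(s) → 2 Au(s) + 3 Mg²⁺(aq), so Q = [Mg²⁺(aq)]^3 / [Au³⁺(aq)]^2 = 0.000682 and log Q = −3.166.
E = E° − (0.0694/n)·log Q = +3.87 − (0.0694/6)(−3.166) = +3.91 V.

+3.91 V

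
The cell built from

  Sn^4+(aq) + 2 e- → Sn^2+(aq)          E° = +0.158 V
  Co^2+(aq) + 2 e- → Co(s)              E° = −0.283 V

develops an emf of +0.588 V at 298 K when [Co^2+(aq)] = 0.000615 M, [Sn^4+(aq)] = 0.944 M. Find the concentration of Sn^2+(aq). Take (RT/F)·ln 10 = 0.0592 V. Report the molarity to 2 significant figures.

With Sn⁴⁺/Sn²⁺ at the cathode and Co²⁺/Co at the anode, E°cell = +0.158 − (−0.283) = +0.441 V (n = 2).
Since E = E° − (0.0592/n)·log Q, log Q = n(E° − E)/0.0592 = −4.966.
For Sn^4+(aq) + Co(s) → Sn^2+(aq) + Co^2+(aq), the reaction quotient is Q = ([Sn^2+(aq)]·[Co^2+(aq)]) / [Sn^4+(aq)].
Solving for the unknown gives log [Sn^2+(aq)] = −1.780, so [Sn^2+(aq)] ≈ 0.017 M.

0.017 M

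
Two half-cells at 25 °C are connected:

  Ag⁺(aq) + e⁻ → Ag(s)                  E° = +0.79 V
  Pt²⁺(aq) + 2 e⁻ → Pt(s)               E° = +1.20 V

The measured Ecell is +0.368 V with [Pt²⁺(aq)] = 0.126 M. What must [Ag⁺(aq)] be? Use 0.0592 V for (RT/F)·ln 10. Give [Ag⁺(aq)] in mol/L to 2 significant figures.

1.8 M

With Pt²⁺/Pt at the cathode and Ag⁺/Ag at the anode, E°cell = +1.20 − (+0.79) = +0.41 V (n = 2).
From the Nernst equation, log Q = n(E° − E)/0.0592 = 2·(+0.41 − (+0.368))/0.0592 = 1.419.
The balanced reaction is Pt²⁺(aq) + 2 Ag(s) → Pt(s) + 2 Ag⁺(aq), so Q = [Ag⁺(aq)]^2 / [Pt²⁺(aq)].
Substituting the known concentrations and solving, log [Ag⁺(aq)] = 0.260 and [Ag⁺(aq)] = 1.8 M.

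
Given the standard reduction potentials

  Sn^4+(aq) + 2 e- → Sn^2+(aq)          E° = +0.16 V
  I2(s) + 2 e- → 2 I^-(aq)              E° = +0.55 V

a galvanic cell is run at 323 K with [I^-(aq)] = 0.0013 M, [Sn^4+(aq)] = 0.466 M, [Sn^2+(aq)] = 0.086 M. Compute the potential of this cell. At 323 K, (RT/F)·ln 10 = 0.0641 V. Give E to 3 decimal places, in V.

+0.551 V

The I₂/I⁻ couple has the more positive E°, so it is the cathode; Sn⁴⁺/Sn²⁺ is the anode.
E°cell = E°cat − E°an = +0.55 − (+0.16) = +0.39 V; n = 2.
The balanced reaction is I2(s) + Sn^2+(aq) → 2 I^-(aq) + Sn^4+(aq), so Q = ([I^-(aq)]^2·[Sn^4+(aq)]) / [Sn^2+(aq)] = 9.16×10^−6 and log Q = −5.038.
By the Nernst equation, E = +0.39 − (0.0641/2)·(−5.038) = +0.551 V.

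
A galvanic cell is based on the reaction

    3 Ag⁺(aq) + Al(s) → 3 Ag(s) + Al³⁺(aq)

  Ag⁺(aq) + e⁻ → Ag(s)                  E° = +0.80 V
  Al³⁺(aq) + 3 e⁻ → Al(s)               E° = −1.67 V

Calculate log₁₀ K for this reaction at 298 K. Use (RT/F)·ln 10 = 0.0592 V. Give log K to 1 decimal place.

The Ag⁺/Ag couple is reduced (cathode); E°cell = +0.80 − (−1.67) = +2.47 V with n = 3.
At equilibrium E = 0, so log K = nE°cell / 0.0592 = (3)(+2.47) / 0.0592 = 125.2.

log K = 125.2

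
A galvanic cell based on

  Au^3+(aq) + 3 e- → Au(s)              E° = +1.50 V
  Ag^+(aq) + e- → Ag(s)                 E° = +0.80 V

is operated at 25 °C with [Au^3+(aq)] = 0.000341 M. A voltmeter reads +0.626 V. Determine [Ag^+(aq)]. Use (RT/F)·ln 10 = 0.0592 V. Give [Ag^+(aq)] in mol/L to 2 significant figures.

With Au³⁺/Au at the cathode and Ag⁺/Ag at the anode, E°cell = +1.50 − (+0.80) = +0.70 V (n = 3).
Since E = E° − (0.0592/n)·log Q, log Q = n(E° − E)/0.0592 = 3.750.
The balanced reaction is Au^3+(aq) + 3 Ag(s) → Au(s) + 3 Ag^+(aq), so Q = [Ag^+(aq)]^3 / [Au^3+(aq)].
Substituting the known concentrations and solving, log [Ag^+(aq)] = 0.094 and [Ag^+(aq)] = 1.2 M.

1.2 M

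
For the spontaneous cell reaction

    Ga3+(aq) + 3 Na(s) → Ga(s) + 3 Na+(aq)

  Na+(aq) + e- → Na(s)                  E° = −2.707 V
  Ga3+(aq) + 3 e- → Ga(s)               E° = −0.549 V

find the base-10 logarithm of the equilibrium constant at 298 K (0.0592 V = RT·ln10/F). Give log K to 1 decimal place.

log K = 109.4

The Ga³⁺/Ga couple is reduced (cathode); E°cell = −0.549 − (−2.707) = +2.158 V with n = 3.
At equilibrium E = 0, so log K = nE°cell / 0.0592 = (3)(+2.158) / 0.0592 = 109.4.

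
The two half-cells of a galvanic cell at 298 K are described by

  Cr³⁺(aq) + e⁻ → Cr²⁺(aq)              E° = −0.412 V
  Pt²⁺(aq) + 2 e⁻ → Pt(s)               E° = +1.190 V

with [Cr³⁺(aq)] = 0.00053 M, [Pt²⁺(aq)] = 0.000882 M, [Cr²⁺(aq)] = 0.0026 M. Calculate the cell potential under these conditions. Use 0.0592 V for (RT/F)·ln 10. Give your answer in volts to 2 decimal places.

The Pt²⁺/Pt couple has the more positive E°, so it is the cathode; Cr³⁺/Cr²⁺ is the anode.
The standard potential is +1.190 − (−0.412) = +1.602 V and the balanced reaction transfers n = 2 electrons.
The balanced reaction is Pt²⁺(aq) + 2 Cr²⁺(aq) → Pt(s) + 2 Cr³⁺(aq), so Q = [Cr³⁺(aq)]^2 / ([Pt²⁺(aq)]·[Cr²⁺(aq)]^2) = 47.1 and log Q = 1.673.
By the Nernst equation, E = +1.602 − (0.0592/2)·(1.673) = +1.55 V.

+1.55 V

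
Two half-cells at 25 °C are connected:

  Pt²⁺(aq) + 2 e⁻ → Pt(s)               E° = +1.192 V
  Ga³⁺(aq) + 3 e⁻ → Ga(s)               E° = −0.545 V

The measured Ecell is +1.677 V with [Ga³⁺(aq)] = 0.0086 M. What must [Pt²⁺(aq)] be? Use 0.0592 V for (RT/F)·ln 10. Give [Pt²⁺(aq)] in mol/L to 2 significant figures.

0.00039 M

Pt²⁺/Pt is the cathode (higher E°); E°cell = +1.192 − (−0.545) = +1.737 V with n = 6.
From the Nernst equation, log Q = n(E° − E)/0.0592 = 6·(+1.737 − (+1.677))/0.0592 = 6.081.
For 3 Pt²⁺(aq) + 2 Ga(s) → 3 Pt(s) + 2 Ga³⁺(aq), the reaction quotient is Q = [Ga³⁺(aq)]^2 / [Pt²⁺(aq)]^3.
Substituting the known concentrations and solving, log [Pt²⁺(aq)] = −3.404 and [Pt²⁺(aq)] = 0.00039 M.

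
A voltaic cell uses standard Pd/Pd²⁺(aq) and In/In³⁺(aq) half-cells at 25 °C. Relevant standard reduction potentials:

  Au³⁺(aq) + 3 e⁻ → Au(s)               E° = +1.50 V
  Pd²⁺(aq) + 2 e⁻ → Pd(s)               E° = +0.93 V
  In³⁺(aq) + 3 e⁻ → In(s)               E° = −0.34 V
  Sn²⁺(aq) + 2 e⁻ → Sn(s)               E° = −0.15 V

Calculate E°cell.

Of the two couples in this cell, the one with the more positive reduction potential is reduced at the cathode: here that is Pd²⁺/Pd (+0.93 V); In³⁺/In (−0.34 V) is the anode.
E°cell = E°(cathode) − E°(anode) = +0.93 − (−0.34) = +1.27 V.

+1.27 V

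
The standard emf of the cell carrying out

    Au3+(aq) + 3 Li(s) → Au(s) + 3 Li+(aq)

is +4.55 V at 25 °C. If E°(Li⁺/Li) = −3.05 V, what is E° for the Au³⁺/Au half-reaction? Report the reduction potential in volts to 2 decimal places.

+1.50 V

In the reaction as written the Au³⁺/Au couple is reduced (cathode) and Li⁺/Li is oxidized (anode), so E°cell = E°(Au³⁺/Au) − E°(Li⁺/Li).
E°(Au³⁺/Au) = E°cell + E°(anode) = +4.55 + (−3.05) = +1.50 V.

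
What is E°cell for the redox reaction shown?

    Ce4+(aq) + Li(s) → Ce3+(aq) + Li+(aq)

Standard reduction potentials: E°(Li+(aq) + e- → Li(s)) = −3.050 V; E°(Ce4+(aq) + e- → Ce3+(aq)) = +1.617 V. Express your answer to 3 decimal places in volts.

Ce4+(aq) gains electrons, so the Ce⁴⁺/Ce³⁺ couple is the cathode; the Li⁺/Li couple is the anode.
E°cell = E°(cathode) − E°(anode) = +1.617 − (−3.050) = +4.667 V.

+4.667 V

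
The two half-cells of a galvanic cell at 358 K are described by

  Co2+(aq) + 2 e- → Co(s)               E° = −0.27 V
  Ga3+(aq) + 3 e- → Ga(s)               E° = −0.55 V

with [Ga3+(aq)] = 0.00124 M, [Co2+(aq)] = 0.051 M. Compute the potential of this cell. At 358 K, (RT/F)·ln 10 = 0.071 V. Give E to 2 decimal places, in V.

+0.30 V

The Co²⁺/Co couple has the more positive E°, so it is the cathode; Ga³⁺/Ga is the anode.
E°cell = −0.27 − (−0.55) = +0.28 V, with n = 6 electrons transferred.
Balancing gives 3 Co2+(aq) + 2 Ga(s) → 3 Co(s) + 2 Ga3+(aq); hence Q = [Ga3+(aq)]^2 / [Co2+(aq)]^3 = 0.0116 (log Q = −1.936).
Applying E = E° − (RT ln10/nF)·log Q gives +0.28 − (0.071/6)(−1.936) = +0.30 V.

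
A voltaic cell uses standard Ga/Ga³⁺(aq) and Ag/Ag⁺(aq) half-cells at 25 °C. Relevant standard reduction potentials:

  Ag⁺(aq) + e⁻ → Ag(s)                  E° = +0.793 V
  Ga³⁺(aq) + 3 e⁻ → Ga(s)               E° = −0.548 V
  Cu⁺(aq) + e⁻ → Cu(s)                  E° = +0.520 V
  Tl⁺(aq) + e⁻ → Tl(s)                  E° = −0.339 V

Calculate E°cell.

The Ag⁺/Ag couple has the higher E°, so Ag ion is reduced (cathode) and Ga is oxidized (anode).
E°cell = E°(cathode) − E°(anode) = +0.793 − (−0.548) = +1.341 V.

+1.341 V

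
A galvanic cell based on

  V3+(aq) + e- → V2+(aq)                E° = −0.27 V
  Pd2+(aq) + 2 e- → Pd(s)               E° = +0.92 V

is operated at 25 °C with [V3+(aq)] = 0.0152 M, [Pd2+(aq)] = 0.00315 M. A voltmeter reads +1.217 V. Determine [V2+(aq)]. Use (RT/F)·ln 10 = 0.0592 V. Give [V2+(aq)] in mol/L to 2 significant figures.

Pd²⁺/Pd is the cathode (higher E°); E°cell = +0.92 − (−0.27) = +1.19 V with n = 2.
From the Nernst equation, log Q = n(E° − E)/0.0592 = 2·(+1.19 − (+1.217))/0.0592 = −0.912.
For Pd2+(aq) + 2 V2+(aq) → Pd(s) + 2 V3+(aq), the reaction quotient is Q = [V3+(aq)]^2 / ([Pd2+(aq)]·[V2+(aq)]^2).
Substituting the known concentrations and solving, log [V2+(aq)] = −0.111 and [V2+(aq)] = 0.77 M.

0.77 M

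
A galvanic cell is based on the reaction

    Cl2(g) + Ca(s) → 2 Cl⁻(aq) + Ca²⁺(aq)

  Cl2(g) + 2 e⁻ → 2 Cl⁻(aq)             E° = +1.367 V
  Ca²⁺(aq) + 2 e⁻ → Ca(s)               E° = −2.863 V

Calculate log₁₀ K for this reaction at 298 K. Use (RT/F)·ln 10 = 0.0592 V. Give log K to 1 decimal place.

log K = 142.9

The Cl₂/Cl⁻ couple is reduced (cathode); E°cell = +1.367 − (−2.863) = +4.230 V with n = 2.
At equilibrium E = 0, so log K = nE°cell / 0.0592 = (2)(+4.230) / 0.0592 = 142.9.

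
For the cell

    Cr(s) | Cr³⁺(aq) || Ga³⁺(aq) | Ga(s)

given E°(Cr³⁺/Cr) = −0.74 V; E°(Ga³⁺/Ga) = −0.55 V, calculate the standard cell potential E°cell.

+0.19 V

By convention the left-hand electrode in cell notation is the anode (oxidation) and the right-hand electrode is the cathode (reduction).
E°cell = E°(right) − E°(left) = −0.55 − (−0.74) = +0.19 V.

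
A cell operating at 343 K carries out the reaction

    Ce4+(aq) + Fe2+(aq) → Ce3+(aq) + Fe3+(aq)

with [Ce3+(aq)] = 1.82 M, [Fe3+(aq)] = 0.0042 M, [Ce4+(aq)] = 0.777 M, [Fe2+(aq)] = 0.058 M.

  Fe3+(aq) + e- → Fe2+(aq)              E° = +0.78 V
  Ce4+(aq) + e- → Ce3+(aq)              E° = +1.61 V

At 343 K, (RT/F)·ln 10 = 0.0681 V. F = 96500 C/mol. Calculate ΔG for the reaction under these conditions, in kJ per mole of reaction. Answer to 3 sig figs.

−85.2 kJ/mol

The standard cell potential is +1.61 − (+0.78) = +0.83 V, with n = 1 electron in the balanced equation.
Here Q = ([Ce3+(aq)]·[Fe3+(aq)]) / ([Ce4+(aq)]·[Fe2+(aq)]) = 0.17 (log Q = −0.771), giving E = +0.83 − (0.0681/1)·(−0.771) = +0.8825 V.
ΔG = −nFE = −(1)(96500)(+0.8825) J/mol = −85.2 kJ/mol.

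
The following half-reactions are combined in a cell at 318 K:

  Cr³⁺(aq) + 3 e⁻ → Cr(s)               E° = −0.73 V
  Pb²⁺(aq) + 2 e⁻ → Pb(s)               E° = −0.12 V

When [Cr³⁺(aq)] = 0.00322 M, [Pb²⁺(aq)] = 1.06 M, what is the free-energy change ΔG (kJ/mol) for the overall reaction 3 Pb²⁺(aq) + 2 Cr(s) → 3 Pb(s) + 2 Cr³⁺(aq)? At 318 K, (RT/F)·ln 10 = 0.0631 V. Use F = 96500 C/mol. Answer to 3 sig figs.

The standard cell potential is −0.12 − (−0.73) = +0.61 V, with n = 6 electrons in the balanced equation.
Q = [Cr³⁺(aq)]^2 / [Pb²⁺(aq)]^3 = 8.71×10^−6, so log Q = −5.060 and E = +0.61 − (0.0631/6)(−5.060) = +0.6632 V.
ΔG = −nFE = −(6)(96500)(+0.6632) J/mol = −384 kJ/mol.

−384 kJ/mol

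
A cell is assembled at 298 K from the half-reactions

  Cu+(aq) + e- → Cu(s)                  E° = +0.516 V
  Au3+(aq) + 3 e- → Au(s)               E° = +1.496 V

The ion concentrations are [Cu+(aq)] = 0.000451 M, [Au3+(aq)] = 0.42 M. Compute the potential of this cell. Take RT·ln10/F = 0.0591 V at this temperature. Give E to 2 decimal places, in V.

Since E°(Au³⁺/Au) > E°(Cu⁺/Cu), Au³⁺/Au serves as the cathode.
E°cell = +1.496 − (+0.516) = +0.980 V, with n = 3 electrons transferred.
Balancing gives Au3+(aq) + 3 Cu(s) → Au(s) + 3 Cu+(aq); hence Q = [Cu+(aq)]^3 / [Au3+(aq)] = 2.18×10^−10 (log Q = −9.661).
E = E° − (0.0591/n)·log Q = +0.980 − (0.0591/3)(−9.661) = +1.17 V.

+1.17 V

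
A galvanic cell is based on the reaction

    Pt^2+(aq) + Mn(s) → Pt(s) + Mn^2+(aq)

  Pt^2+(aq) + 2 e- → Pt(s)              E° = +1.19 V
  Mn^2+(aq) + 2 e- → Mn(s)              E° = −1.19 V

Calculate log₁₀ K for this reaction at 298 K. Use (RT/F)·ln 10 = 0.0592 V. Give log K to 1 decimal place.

The Pt²⁺/Pt couple is reduced (cathode); E°cell = +1.19 − (−1.19) = +2.38 V with n = 2.
At equilibrium E = 0, so log K = nE°cell / 0.0592 = (2)(+2.38) / 0.0592 = 80.4.

log K = 80.4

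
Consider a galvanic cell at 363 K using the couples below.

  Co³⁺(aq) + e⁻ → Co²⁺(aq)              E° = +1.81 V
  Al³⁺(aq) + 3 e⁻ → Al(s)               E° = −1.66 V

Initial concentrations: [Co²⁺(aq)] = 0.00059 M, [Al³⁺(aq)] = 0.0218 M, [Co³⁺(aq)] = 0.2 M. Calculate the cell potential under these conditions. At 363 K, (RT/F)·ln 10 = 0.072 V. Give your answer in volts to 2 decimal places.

+3.69 V

Co³⁺/Co²⁺ is reduced (cathode, E° = +1.81 V) and Al³⁺/Al is oxidized (anode).
The standard potential is +1.81 − (−1.66) = +3.47 V and the balanced reaction transfers n = 3 electrons.
For the overall reaction 3 Co³⁺(aq) + Al(s) → 3 Co²⁺(aq) + Al³⁺(aq), Q = ([Co²⁺(aq)]^3·[Al³⁺(aq)]) / [Co³⁺(aq)]^3 = 5.6×10^−10, giving log Q = −9.252.
E = E° − (0.072/n)·log Q = +3.47 − (0.072/3)(−9.252) = +3.69 V.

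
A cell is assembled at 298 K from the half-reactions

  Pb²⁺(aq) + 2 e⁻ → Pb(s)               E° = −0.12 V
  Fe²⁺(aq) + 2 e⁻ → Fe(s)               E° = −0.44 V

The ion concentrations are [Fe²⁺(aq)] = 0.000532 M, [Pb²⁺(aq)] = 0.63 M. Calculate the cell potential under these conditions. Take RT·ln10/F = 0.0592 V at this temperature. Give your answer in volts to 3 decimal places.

+0.411 V

The Pb²⁺/Pb couple has the more positive E°, so it is the cathode; Fe²⁺/Fe is the anode.
E°cell = E°cat − E°an = −0.12 − (−0.44) = +0.32 V; n = 2.
For the overall reaction Pb²⁺(aq) + Fe(s) → Pb(s) + Fe²⁺(aq), Q = [Fe²⁺(aq)] / [Pb²⁺(aq)] = 0.000844, giving log Q = −3.073.
E = E° − (0.0592/n)·log Q = +0.32 − (0.0592/2)(−3.073) = +0.411 V.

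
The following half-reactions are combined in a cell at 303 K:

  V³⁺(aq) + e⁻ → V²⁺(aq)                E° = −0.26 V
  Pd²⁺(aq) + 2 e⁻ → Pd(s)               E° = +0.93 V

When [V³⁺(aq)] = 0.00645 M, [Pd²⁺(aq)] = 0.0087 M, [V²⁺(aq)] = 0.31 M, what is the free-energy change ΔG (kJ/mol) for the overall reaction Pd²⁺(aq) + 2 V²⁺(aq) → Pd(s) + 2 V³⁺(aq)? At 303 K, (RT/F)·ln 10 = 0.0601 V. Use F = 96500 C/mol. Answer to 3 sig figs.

−237 kJ/mol

With Pd²⁺/Pd reduced at the cathode, E°cell = +0.93 − (−0.26) = +1.19 V and n = 2.
The reaction quotient is [V³⁺(aq)]^2 / ([Pd²⁺(aq)]·[V²⁺(aq)]^2) = 0.0498; by Nernst, E = +1.19 − (0.0601/2)(−1.303) = +1.2292 V.
Then ΔG = −nFE = −2 × 96500 × +1.2292 J/mol = −237 kJ/mol.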